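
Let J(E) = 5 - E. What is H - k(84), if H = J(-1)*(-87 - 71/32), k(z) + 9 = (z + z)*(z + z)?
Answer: -460005/16 ≈ -28750.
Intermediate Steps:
k(z) = -9 + 4*z**2 (k(z) = -9 + (z + z)*(z + z) = -9 + (2*z)*(2*z) = -9 + 4*z**2)
H = -8565/16 (H = (5 - 1*(-1))*(-87 - 71/32) = (5 + 1)*(-87 - 71*1/32) = 6*(-87 - 71/32) = 6*(-2855/32) = -8565/16 ≈ -535.31)
H - k(84) = -8565/16 - (-9 + 4*84**2) = -8565/16 - (-9 + 4*7056) = -8565/16 - (-9 + 28224) = -8565/16 - 1*28215 = -8565/16 - 28215 = -460005/16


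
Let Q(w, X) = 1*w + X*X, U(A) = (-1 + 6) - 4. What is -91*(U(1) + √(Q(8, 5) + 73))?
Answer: -91 - 91*√106 ≈ -1027.9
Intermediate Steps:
U(A) = 1 (U(A) = 5 - 4 = 1)
Q(w, X) = w + X²
-91*(U(1) + √(Q(8, 5) + 73)) = -91*(1 + √((8 + 5²) + 73)) = -91*(1 + √((8 + 25) + 73)) = -91*(1 + √(33 + 73)) = -91*(1 + √106) = -91 - 91*√106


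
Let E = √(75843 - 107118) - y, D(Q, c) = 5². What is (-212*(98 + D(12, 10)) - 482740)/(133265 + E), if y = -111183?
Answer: -17768436224/8536407997 + 1090320*I*√139/8536407997 ≈ -2.0815 + 0.0015059*I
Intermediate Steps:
D(Q, c) = 25
E = 111183 + 15*I*√139 (E = √(75843 - 107118) - 1*(-111183) = √(-31275) + 111183 = 15*I*√139 + 111183 = 111183 + 15*I*√139 ≈ 1.1118e+5 + 176.85*I)
(-212*(98 + D(12, 10)) - 482740)/(133265 + E) = (-212*(98 + 25) - 482740)/(133265 + (111183 + 15*I*√139)) = (-212*123 - 482740)/(244448 + 15*I*√139) = (-26076 - 482740)/(244448 + 15*I*√139) = -508816/(244448 + 15*I*√139)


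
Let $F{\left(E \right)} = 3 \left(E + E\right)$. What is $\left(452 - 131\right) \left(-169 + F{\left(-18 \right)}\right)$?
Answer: $-88917$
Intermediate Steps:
$F{\left(E \right)} = 6 E$ ($F{\left(E \right)} = 3 \cdot 2 E = 6 E$)
$\left(452 - 131\right) \left(-169 + F{\left(-18 \right)}\right) = \left(452 - 131\right) \left(-169 + 6 \left(-18\right)\right) = 321 \left(-169 - 108\right) = 321 \left(-277\right) = -88917$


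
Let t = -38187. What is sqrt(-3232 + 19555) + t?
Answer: -38187 + sqrt(16323) ≈ -38059.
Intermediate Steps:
sqrt(-3232 + 19555) + t = sqrt(-3232 + 19555) - 38187 = sqrt(16323) - 38187 = -38187 + sqrt(16323)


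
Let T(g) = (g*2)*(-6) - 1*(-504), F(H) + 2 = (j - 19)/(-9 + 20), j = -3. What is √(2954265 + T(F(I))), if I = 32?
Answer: 3*√328313 ≈ 1719.0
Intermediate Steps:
F(H) = -4 (F(H) = -2 + (-3 - 19)/(-9 + 20) = -2 - 22/11 = -2 - 22*1/11 = -2 - 2 = -4)
T(g) = 504 - 12*g (T(g) = (2*g)*(-6) + 504 = -12*g + 504 = 504 - 12*g)
√(2954265 + T(F(I))) = √(2954265 + (504 - 12*(-4))) = √(2954265 + (504 + 48)) = √(2954265 + 552) = √2954817 = 3*√328313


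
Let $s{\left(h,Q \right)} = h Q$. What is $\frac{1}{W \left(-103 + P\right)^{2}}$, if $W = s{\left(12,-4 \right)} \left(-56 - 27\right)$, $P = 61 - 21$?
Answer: $\frac{1}{15812496} \approx 6.3241 \cdot 10^{-8}$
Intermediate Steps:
$s{\left(h,Q \right)} = Q h$
$P = 40$
$W = 3984$ ($W = \left(-4\right) 12 \left(-56 - 27\right) = \left(-48\right) \left(-83\right) = 3984$)
$\frac{1}{W \left(-103 + P\right)^{2}} = \frac{1}{3984 \left(-103 + 40\right)^{2}} = \frac{1}{3984 \left(-63\right)^{2}} = \frac{1}{3984 \cdot 3969} = \frac{1}{3984} \cdot \frac{1}{3969} = \frac{1}{15812496}$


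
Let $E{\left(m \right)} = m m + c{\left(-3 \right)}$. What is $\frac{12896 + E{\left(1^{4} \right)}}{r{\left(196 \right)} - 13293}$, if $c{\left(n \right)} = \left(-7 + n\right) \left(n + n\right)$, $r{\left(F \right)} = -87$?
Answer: $- \frac{4319}{4460} \approx -0.96839$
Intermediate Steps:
$c{\left(n \right)} = 2 n \left(-7 + n\right)$ ($c{\left(n \right)} = \left(-7 + n\right) 2 n = 2 n \left(-7 + n\right)$)
$E{\left(m \right)} = 60 + m^{2}$ ($E{\left(m \right)} = m m + 2 \left(-3\right) \left(-7 - 3\right) = m^{2} + 2 \left(-3\right) \left(-10\right) = m^{2} + 60 = 60 + m^{2}$)
$\frac{12896 + E{\left(1^{4} \right)}}{r{\left(196 \right)} - 13293} = \frac{12896 + \left(60 + \left(1^{4}\right)^{2}\right)}{-87 - 13293} = \frac{12896 + \left(60 + 1^{2}\right)}{-87 - 13293} = \frac{12896 + \left(60 + 1\right)}{-13380} = \left(12896 + 61\right) \left(- \frac{1}{13380}\right) = 12957 \left(- \frac{1}{13380}\right) = - \frac{4319}{4460}$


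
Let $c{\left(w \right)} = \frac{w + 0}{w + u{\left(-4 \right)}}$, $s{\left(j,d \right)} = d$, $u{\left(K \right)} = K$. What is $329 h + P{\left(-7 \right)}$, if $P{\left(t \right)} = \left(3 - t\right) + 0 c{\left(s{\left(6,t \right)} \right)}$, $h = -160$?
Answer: $-52630$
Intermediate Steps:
$c{\left(w \right)} = \frac{w}{-4 + w}$ ($c{\left(w \right)} = \frac{w + 0}{w - 4} = \frac{w}{-4 + w}$)
$P{\left(t \right)} = 3 - t$ ($P{\left(t \right)} = \left(3 - t\right) + 0 \frac{t}{-4 + t} = \left(3 - t\right) + 0 = 3 - t$)
$329 h + P{\left(-7 \right)} = 329 \left(-160\right) + \left(3 - -7\right) = -52640 + \left(3 + 7\right) = -52640 + 10 = -52630$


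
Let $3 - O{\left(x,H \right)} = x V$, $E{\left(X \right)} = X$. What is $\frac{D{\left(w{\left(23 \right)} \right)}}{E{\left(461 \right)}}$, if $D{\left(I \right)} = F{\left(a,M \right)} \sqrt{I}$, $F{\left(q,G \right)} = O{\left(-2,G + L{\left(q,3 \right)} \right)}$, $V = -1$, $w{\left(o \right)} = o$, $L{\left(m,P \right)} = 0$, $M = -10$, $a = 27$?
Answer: $\frac{\sqrt{23}}{461} \approx 0.010403$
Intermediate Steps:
$O{\left(x,H \right)} = 3 + x$ ($O{\left(x,H \right)} = 3 - x \left(-1\right) = 3 - - x = 3 + x$)
$F{\left(q,G \right)} = 1$ ($F{\left(q,G \right)} = 3 - 2 = 1$)
$D{\left(I \right)} = \sqrt{I}$ ($D{\left(I \right)} = 1 \sqrt{I} = \sqrt{I}$)
$\frac{D{\left(w{\left(23 \right)} \right)}}{E{\left(461 \right)}} = \frac{\sqrt{23}}{461}$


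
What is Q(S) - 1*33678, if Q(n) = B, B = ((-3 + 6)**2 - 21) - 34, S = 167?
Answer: -33724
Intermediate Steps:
B = -46 (B = (3**2 - 21) - 34 = (9 - 21) - 34 = -12 - 34 = -46)
Q(n) = -46
Q(S) - 1*33678 = -46 - 1*33678 = -46 - 33678 = -33724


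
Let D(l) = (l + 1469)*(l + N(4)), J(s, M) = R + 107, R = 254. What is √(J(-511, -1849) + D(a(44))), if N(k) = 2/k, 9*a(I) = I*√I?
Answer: √(695678 + 4655376*√11)/18 ≈ 223.16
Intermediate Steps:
a(I) = I^(3/2)/9 (a(I) = (I*√I)/9 = I^(3/2)/9)
J(s, M) = 361 (J(s, M) = 254 + 107 = 361)
D(l) = (½ + l)*(1469 + l) (D(l) = (l + 1469)*(l + 2/4) = (1469 + l)*(l + 2*(¼)) = (1469 + l)*(l + ½) = (1469 + l)*(½ + l) = (½ + l)*(1469 + l))
√(J(-511, -1849) + D(a(44))) = √(361 + (1469/2 + (44^(3/2)/9)² + 2939*(44^(3/2)/9)/2)) = √(361 + (1469/2 + ((88*√11)/9)² + 2939*((88*√11)/9)/2)) = √(361 + (1469/2 + (88*√11/9)² + 2939*(88*√11/9)/2)) = √(361 + (1469/2 + 85184/81 + 129316*√11/9)) = √(361 + (289357/162 + 129316*√11/9)) = √(347839/162 + 129316*√11/9)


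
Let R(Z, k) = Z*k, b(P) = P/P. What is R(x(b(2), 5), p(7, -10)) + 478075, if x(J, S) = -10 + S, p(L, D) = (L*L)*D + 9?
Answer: 480480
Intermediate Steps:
b(P) = 1
p(L, D) = 9 + D*L² (p(L, D) = L²*D + 9 = D*L² + 9 = 9 + D*L²)
R(x(b(2), 5), p(7, -10)) + 478075 = (-10 + 5)*(9 - 10*7²) + 478075 = -5*(9 - 10*49) + 478075 = -5*(9 - 490) + 478075 = -5*(-481) + 478075 = 2405 + 478075 = 480480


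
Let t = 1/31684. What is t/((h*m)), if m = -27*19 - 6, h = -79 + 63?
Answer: 1/263103936 ≈ 3.8008e-9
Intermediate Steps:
h = -16
t = 1/31684 ≈ 3.1562e-5
m = -519 (m = -513 - 6 = -519)
t/((h*m)) = 1/(31684*((-16*(-519)))) = (1/31684)/8304 = (1/31684)*(1/8304) = 1/263103936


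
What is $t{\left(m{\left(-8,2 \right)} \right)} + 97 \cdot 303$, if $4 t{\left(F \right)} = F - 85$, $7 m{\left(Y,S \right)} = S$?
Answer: $\frac{822355}{28} \approx 29370.0$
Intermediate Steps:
$m{\left(Y,S \right)} = \frac{S}{7}$
$t{\left(F \right)} = - \frac{85}{4} + \frac{F}{4}$ ($t{\left(F \right)} = \frac{F - 85}{4} = \frac{-85 + F}{4} = - \frac{85}{4} + \frac{F}{4}$)
$t{\left(m{\left(-8,2 \right)} \right)} + 97 \cdot 303 = \left(- \frac{85}{4} + \frac{\frac{1}{7} \cdot 2}{4}\right) + 97 \cdot 303 = \left(- \frac{85}{4} + \frac{1}{4} \cdot \frac{2}{7}\right) + 29391 = \left(- \frac{85}{4} + \frac{1}{14}\right) + 29391 = - \frac{593}{28} + 29391 = \frac{822355}{28}$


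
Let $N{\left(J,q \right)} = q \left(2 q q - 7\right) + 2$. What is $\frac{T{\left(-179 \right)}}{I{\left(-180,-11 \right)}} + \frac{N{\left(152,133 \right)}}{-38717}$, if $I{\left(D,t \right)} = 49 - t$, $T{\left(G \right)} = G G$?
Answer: $\frac{958270697}{2323020} \approx 412.51$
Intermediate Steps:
$T{\left(G \right)} = G^{2}$
$N{\left(J,q \right)} = 2 + q \left(-7 + 2 q^{2}\right)$ ($N{\left(J,q \right)} = q \left(2 q^{2} - 7\right) + 2 = q \left(-7 + 2 q^{2}\right) + 2 = 2 + q \left(-7 + 2 q^{2}\right)$)
$\frac{T{\left(-179 \right)}}{I{\left(-180,-11 \right)}} + \frac{N{\left(152,133 \right)}}{-38717} = \frac{\left(-179\right)^{2}}{49 - -11} + \frac{2 - 931 + 2 \cdot 133^{3}}{-38717} = \frac{32041}{49 + 11} + \left(2 - 931 + 2 \cdot 2352637\right) \left(- \frac{1}{38717}\right) = \frac{32041}{60} + \left(2 - 931 + 4705274\right) \left(- \frac{1}{38717}\right) = 32041 \cdot \frac{1}{60} + 4704345 \left(- \frac{1}{38717}\right) = \frac{32041}{60} - \frac{4704345}{38717} = \frac{958270697}{2323020}$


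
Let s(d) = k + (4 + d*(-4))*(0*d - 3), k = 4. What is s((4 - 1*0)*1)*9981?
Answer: 399240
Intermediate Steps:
s(d) = -8 + 12*d (s(d) = 4 + (4 + d*(-4))*(0*d - 3) = 4 + (4 - 4*d)*(0 - 3) = 4 + (4 - 4*d)*(-3) = 4 + (-12 + 12*d) = -8 + 12*d)
s((4 - 1*0)*1)*9981 = (-8 + 12*((4 - 1*0)*1))*9981 = (-8 + 12*((4 + 0)*1))*9981 = (-8 + 12*(4*1))*9981 = (-8 + 12*4)*9981 = (-8 + 48)*9981 = 40*9981 = 399240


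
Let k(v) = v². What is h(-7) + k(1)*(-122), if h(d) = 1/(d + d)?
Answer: -1709/14 ≈ -122.07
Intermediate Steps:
h(d) = 1/(2*d)
h(-7) + k(1)*(-122) = (½)/(-7) + 1²*(-122) = (½)*(-⅐) + 1*(-122) = -1/14 - 122 = -1709/14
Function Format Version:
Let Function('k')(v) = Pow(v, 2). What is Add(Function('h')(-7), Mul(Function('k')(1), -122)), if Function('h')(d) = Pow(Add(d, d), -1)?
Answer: Rational(-1709, 14) ≈ -122.07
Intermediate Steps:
Function('h')(d) = Mul(Rational(1, 2), Pow(d, -1)) (Function('h')(d) = Pow(Mul(2, d), -1) = Mul(Rational(1, 2), Pow(d, -1)))
Add(Function('h')(-7), Mul(Function('k')(1), -122)) = Add(Mul(Rational(1, 2), Pow(-7, -1)), Mul(Pow(1, 2), -122)) = Add(Mul(Rational(1, 2), Rational(-1, 7)), Mul(1, -122)) = Add(Rational(-1, 14), -122) = Rational(-1709, 14)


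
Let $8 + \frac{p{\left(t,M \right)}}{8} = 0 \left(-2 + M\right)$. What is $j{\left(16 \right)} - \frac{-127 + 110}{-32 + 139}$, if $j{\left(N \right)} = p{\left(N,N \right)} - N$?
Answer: $- \frac{8543}{107} \approx -79.841$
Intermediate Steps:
$p{\left(t,M \right)} = -64$ ($p{\left(t,M \right)} = -64 + 8 \cdot 0 \left(-2 + M\right) = -64 + 8 \cdot 0 = -64 + 0 = -64$)
$j{\left(N \right)} = -64 - N$
$j{\left(16 \right)} - \frac{-127 + 110}{-32 + 139} = \left(-64 - 16\right) - \frac{-127 + 110}{-32 + 139} = \left(-64 - 16\right) - - \frac{17}{107} = -80 - \left(-17\right) \frac{1}{107} = -80 - - \frac{17}{107} = -80 + \frac{17}{107} = - \frac{8543}{107}$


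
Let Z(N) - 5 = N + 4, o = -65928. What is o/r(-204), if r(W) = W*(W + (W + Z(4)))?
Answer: -5494/6715 ≈ -0.81817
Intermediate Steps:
Z(N) = 9 + N (Z(N) = 5 + (N + 4) = 5 + (4 + N) = 9 + N)
r(W) = W*(13 + 2*W) (r(W) = W*(W + (W + (9 + 4))) = W*(W + (W + 13)) = W*(W + (13 + W)) = W*(13 + 2*W))
o/r(-204) = -65928*(-1/(204*(13 + 2*(-204)))) = -65928*(-1/(204*(13 - 408))) = -65928/((-204*(-395))) = -65928/80580 = -65928*1/80580 = -5494/6715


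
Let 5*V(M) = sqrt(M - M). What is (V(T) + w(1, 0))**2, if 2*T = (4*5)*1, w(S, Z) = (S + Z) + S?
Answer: 4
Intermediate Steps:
w(S, Z) = Z + 2*S
T = 10 (T = ((4*5)*1)/2 = (20*1)/2 = (1/2)*20 = 10)
V(M) = 0 (V(M) = sqrt(M - M)/5 = sqrt(0)/5 = (1/5)*0 = 0)
(V(T) + w(1, 0))**2 = (0 + (0 + 2*1))**2 = (0 + (0 + 2))**2 = (0 + 2)**2 = 2**2 = 4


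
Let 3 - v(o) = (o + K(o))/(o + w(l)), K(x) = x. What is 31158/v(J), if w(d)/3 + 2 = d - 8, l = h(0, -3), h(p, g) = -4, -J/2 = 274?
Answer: 9191610/337 ≈ 27275.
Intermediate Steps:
J = -548 (J = -2*274 = -548)
l = -4
w(d) = -30 + 3*d (w(d) = -6 + 3*(d - 8) = -6 + 3*(-8 + d) = -6 + (-24 + 3*d) = -30 + 3*d)
v(o) = 3 - 2*o/(-42 + o) (v(o) = 3 - (o + o)/(o + (-30 + 3*(-4))) = 3 - 2*o/(o + (-30 - 12)) = 3 - 2*o/(o - 42) = 3 - 2*o/(-42 + o))
31158/v(J) = 31158/(((-126 - 548)/(-42 - 548))) = 31158/((-674/(-590))) = 31158/((-1/590*(-674))) = 31158/(337/295) = 31158*(295/337) = 9191610/337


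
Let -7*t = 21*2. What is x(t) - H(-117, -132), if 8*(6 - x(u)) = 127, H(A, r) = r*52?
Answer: 54833/8 ≈ 6854.1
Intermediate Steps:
t = -6 (t = -3*2 = -⅐*42 = -6)
H(A, r) = 52*r
x(u) = -79/8 (x(u) = 6 - ⅛*127 = 6 - 127/8 = -79/8)
x(t) - H(-117, -132) = -79/8 - 52*(-132) = -79/8 - 1*(-6864) = -79/8 + 6864 = 54833/8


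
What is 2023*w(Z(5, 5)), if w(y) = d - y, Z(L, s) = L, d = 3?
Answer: -4046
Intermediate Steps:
w(y) = 3 - y
2023*w(Z(5, 5)) = 2023*(3 - 1*5) = 2023*(3 - 5) = 2023*(-2) = -4046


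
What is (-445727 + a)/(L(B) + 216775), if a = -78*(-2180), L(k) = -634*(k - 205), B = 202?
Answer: -275687/218677 ≈ -1.2607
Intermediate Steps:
L(k) = 129970 - 634*k (L(k) = -634*(-205 + k) = 129970 - 634*k)
a = 170040
(-445727 + a)/(L(B) + 216775) = (-445727 + 170040)/((129970 - 634*202) + 216775) = -275687/((129970 - 128068) + 216775) = -275687/(1902 + 216775) = -275687/218677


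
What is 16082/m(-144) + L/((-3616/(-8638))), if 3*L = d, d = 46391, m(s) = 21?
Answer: 1431615359/37968 ≈ 37706.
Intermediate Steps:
L = 46391/3 (L = (1/3)*46391 = 46391/3 ≈ 15464.)
16082/m(-144) + L/((-3616/(-8638))) = 16082/21 + 46391/(3*((-3616/(-8638)))) = 16082*(1/21) + 46391/(3*((-3616*(-1/8638)))) = 16082/21 + 46391/(3*(1808/4319)) = 16082/21 + (46391/3)*(4319/1808) = 16082/21 + 200362729/5424 = 1431615359/37968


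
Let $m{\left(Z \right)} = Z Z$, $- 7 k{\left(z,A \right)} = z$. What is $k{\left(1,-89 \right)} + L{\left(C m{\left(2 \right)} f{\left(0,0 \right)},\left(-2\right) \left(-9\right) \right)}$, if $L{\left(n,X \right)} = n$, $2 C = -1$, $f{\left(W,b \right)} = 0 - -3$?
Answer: $- \frac{43}{7} \approx -6.1429$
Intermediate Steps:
$k{\left(z,A \right)} = - \frac{z}{7}$
$m{\left(Z \right)} = Z^{2}$
$f{\left(W,b \right)} = 3$ ($f{\left(W,b \right)} = 0 + 3 = 3$)
$C = - \frac{1}{2}$ ($C = \frac{1}{2} \left(-1\right) = - \frac{1}{2} \approx -0.5$)
$k{\left(1,-89 \right)} + L{\left(C m{\left(2 \right)} f{\left(0,0 \right)},\left(-2\right) \left(-9\right) \right)} = \left(- \frac{1}{7}\right) 1 + - \frac{2^{2}}{2} \cdot 3 = - \frac{1}{7} + \left(- \frac{1}{2}\right) 4 \cdot 3 = - \frac{1}{7} - 6 = - \frac{43}{7}$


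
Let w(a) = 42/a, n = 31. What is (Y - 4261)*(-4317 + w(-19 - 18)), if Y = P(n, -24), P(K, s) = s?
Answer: 684618735/37 ≈ 1.8503e+7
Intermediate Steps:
Y = -24
(Y - 4261)*(-4317 + w(-19 - 18)) = (-24 - 4261)*(-4317 + 42/(-19 - 18)) = -4285*(-4317 + 42/(-37)) = -4285*(-4317 + 42*(-1/37)) = -4285*(-4317 - 42/37) = -4285*(-159771/37) = 684618735/37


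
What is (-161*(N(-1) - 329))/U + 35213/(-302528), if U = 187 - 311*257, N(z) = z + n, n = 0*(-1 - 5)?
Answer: -314686621/402059712 ≈ -0.78269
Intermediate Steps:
n = 0 (n = 0*(-6) = 0)
N(z) = z (N(z) = z + 0 = z)
U = -79740 (U = 187 - 79927 = -79740)
(-161*(N(-1) - 329))/U + 35213/(-302528) = -161*(-1 - 329)/(-79740) + 35213/(-302528) = -161*(-330)*(-1/79740) + 35213*(-1/302528) = 53130*(-1/79740) - 35213/302528 = -1771/2658 - 35213/302528 = -314686621/402059712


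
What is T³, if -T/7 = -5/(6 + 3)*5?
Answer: 5359375/729 ≈ 7351.7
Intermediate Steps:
T = 175/9 (T = -7*(-5/(6 + 3))*5 = -7*(-5/9)*5 = -7*(-5*⅑)*5 = -(-35)*5/9 = -7*(-25/9) = 175/9 ≈ 19.444)
T³ = (175/9)³ = 5359375/729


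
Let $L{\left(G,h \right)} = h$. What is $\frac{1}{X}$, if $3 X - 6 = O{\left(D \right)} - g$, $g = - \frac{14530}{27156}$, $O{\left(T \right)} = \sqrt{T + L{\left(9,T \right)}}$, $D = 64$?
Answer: $- \frac{3614450022}{15724801463} + \frac{4424690016 \sqrt{2}}{15724801463} \approx 0.16808$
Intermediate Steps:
$O{\left(T \right)} = \sqrt{2} \sqrt{T}$ ($O{\left(T \right)} = \sqrt{T + T} = \sqrt{2 T} = \sqrt{2} \sqrt{T}$)
$g = - \frac{7265}{13578}$ ($g = \left(-14530\right) \frac{1}{27156} = - \frac{7265}{13578} \approx -0.53506$)
$X = \frac{88733}{40734} + \frac{8 \sqrt{2}}{3}$ ($X = 2 + \frac{\sqrt{2} \sqrt{64} - - \frac{7265}{13578}}{3} = 2 + \frac{\sqrt{2} \cdot 8 + \frac{7265}{13578}}{3} = 2 + \frac{8 \sqrt{2} + \frac{7265}{13578}}{3} = 2 + \frac{\frac{7265}{13578} + 8 \sqrt{2}}{3} = 2 + \left(\frac{7265}{40734} + \frac{8 \sqrt{2}}{3}\right) = \frac{88733}{40734} + \frac{8 \sqrt{2}}{3} \approx 5.9496$)
$\frac{1}{X} = \frac{1}{\frac{88733}{40734} + \frac{8 \sqrt{2}}{3}}$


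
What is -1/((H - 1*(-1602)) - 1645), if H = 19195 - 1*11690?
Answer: -1/7462 ≈ -0.00013401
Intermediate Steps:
H = 7505 (H = 19195 - 11690 = 7505)
-1/((H - 1*(-1602)) - 1645) = -1/((7505 - 1*(-1602)) - 1645) = -1/((7505 + 1602) - 1645) = -1/(9107 - 1645) = -1/7462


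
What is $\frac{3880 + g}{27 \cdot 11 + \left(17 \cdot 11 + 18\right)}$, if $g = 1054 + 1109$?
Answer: $\frac{6043}{502} \approx 12.038$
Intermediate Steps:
$g = 2163$
$\frac{3880 + g}{27 \cdot 11 + \left(17 \cdot 11 + 18\right)} = \frac{3880 + 2163}{27 \cdot 11 + \left(17 \cdot 11 + 18\right)} = \frac{6043}{297 + \left(187 + 18\right)} = \frac{6043}{297 + 205} = \frac{6043}{502}$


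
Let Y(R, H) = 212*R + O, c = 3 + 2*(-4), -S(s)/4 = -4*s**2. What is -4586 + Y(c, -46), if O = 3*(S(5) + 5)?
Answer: -4431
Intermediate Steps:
S(s) = 16*s**2 (S(s) = -(-16)*s**2 = 16*s**2)
O = 1215 (O = 3*(16*5**2 + 5) = 3*(16*25 + 5) = 3*(400 + 5) = 3*405 = 1215)
c = -5 (c = 3 - 8 = -5)
Y(R, H) = 1215 + 212*R (Y(R, H) = 212*R + 1215 = 1215 + 212*R)
-4586 + Y(c, -46) = -4586 + (1215 + 212*(-5)) = -4586 + (1215 - 1060) = -4586 + 155 = -4431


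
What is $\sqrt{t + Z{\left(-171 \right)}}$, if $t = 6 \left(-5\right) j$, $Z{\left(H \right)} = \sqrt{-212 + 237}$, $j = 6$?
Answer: $5 i \sqrt{7} \approx 13.229 i$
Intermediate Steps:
$Z{\left(H \right)} = 5$ ($Z{\left(H \right)} = \sqrt{25} = 5$)
$t = -180$ ($t = 6 \left(-5\right) 6 = \left(-30\right) 6 = -180$)
$\sqrt{t + Z{\left(-171 \right)}} = \sqrt{-180 + 5} = \sqrt{-175} = 5 i \sqrt{7}$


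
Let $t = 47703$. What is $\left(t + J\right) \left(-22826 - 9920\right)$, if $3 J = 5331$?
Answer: $-1620272080$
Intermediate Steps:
$J = 1777$ ($J = \frac{1}{3} \cdot 5331 = 1777$)
$\left(t + J\right) \left(-22826 - 9920\right) = \left(47703 + 1777\right) \left(-22826 - 9920\right) = 49480 \left(-32746\right) = -1620272080$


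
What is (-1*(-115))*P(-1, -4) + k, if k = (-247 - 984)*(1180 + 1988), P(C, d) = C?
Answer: -3899923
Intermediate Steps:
k = -3899808 (k = -1231*3168 = -3899808)
(-1*(-115))*P(-1, -4) + k = -1*(-115)*(-1) - 3899808 = 115*(-1) - 3899808 = -115 - 3899808 = -3899923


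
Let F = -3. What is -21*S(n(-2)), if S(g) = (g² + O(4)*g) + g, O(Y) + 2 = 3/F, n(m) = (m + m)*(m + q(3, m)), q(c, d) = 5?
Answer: -3528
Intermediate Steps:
n(m) = 2*m*(5 + m) (n(m) = (m + m)*(m + 5) = (2*m)*(5 + m) = 2*m*(5 + m))
O(Y) = -3 (O(Y) = -2 + 3/(-3) = -2 + 3*(-⅓) = -2 - 1 = -3)
S(g) = g² - 2*g (S(g) = (g² - 3*g) + g = g² - 2*g)
-21*S(n(-2)) = -21*2*(-2)*(5 - 2)*(-2 + 2*(-2)*(5 - 2)) = -21*2*(-2)*3*(-2 + 2*(-2)*3) = -(-252)*(-2 - 12) = -(-252)*(-14) = -21*168 = -3528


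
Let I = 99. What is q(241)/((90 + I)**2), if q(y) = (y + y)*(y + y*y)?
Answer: 28111204/35721 ≈ 786.97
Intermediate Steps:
q(y) = 2*y*(y + y**2) (q(y) = (2*y)*(y + y**2) = 2*y*(y + y**2))
q(241)/((90 + I)**2) = (2*241**2*(1 + 241))/((90 + 99)**2) = (2*58081*242)/(189**2) = 28111204/35721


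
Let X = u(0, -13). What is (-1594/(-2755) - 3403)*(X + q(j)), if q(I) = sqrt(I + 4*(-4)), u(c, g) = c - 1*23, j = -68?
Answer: 215594433/2755 - 18747342*I*sqrt(21)/2755 ≈ 78256.0 - 31184.0*I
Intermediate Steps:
u(c, g) = -23 + c (u(c, g) = c - 23 = -23 + c)
X = -23 (X = -23 + 0 = -23)
q(I) = sqrt(-16 + I) (q(I) = sqrt(I - 16) = sqrt(-16 + I))
(-1594/(-2755) - 3403)*(X + q(j)) = (-1594/(-2755) - 3403)*(-23 + sqrt(-16 - 68)) = (-1594*(-1/2755) - 3403)*(-23 + sqrt(-84)) = (1594/2755 - 3403)*(-23 + 2*I*sqrt(21)) = -9373671*(-23 + 2*I*sqrt(21))/2755 = 215594433/2755 - 18747342*I*sqrt(21)/2755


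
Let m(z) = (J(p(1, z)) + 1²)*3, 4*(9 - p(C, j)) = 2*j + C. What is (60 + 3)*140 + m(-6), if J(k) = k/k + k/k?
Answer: 8829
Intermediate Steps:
p(C, j) = 9 - j/2 - C/4 (p(C, j) = 9 - (2*j + C)/4 = 9 - (C + 2*j)/4 = 9 + (-j/2 - C/4) = 9 - j/2 - C/4)
J(k) = 2 (J(k) = 1 + 1 = 2)
m(z) = 9 (m(z) = (2 + 1²)*3 = (2 + 1)*3 = 3*3 = 9)
(60 + 3)*140 + m(-6) = (60 + 3)*140 + 9 = 63*140 + 9 = 8820 + 9 = 8829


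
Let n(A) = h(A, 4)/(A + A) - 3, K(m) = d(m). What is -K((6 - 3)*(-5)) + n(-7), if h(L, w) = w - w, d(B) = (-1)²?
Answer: -4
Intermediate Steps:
d(B) = 1
h(L, w) = 0
K(m) = 1
n(A) = -3 (n(A) = 0/(A + A) - 3 = 0/((2*A)) - 3 = 0*(1/(2*A)) - 3 = 0 - 3 = -3)
-K((6 - 3)*(-5)) + n(-7) = -1*1 - 3 = -1 - 3 = -4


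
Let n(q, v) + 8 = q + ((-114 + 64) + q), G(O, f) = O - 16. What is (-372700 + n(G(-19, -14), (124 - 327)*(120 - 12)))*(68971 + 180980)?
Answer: -93188731428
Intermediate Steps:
G(O, f) = -16 + O
n(q, v) = -58 + 2*q (n(q, v) = -8 + (q + ((-114 + 64) + q)) = -8 + (q + (-50 + q)) = -8 + (-50 + 2*q) = -58 + 2*q)
(-372700 + n(G(-19, -14), (124 - 327)*(120 - 12)))*(68971 + 180980) = (-372700 + (-58 + 2*(-16 - 19)))*(68971 + 180980) = (-372700 + (-58 + 2*(-35)))*249951 = (-372700 + (-58 - 70))*249951 = (-372700 - 128)*249951 = -372828*249951 = -93188731428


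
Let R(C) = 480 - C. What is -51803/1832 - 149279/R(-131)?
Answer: -23471597/86104 ≈ -272.60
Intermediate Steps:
-51803/1832 - 149279/R(-131) = -51803/1832 - 149279/(480 - 1*(-131)) = -51803*1/1832 - 149279/(480 + 131) = -51803/1832 - 149279/611 = -51803/1832 - 149279*1/611 = -51803/1832 - 11483/47 = -23471597/86104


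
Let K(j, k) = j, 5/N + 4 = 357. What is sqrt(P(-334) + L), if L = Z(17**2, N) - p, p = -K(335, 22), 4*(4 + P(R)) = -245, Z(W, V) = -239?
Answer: sqrt(123)/2 ≈ 5.5453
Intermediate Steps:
N = 5/353 (N = 5/(-4 + 357) = 5/353 ≈ 0.014164)
P(R) = -261/4 (P(R) = -4 + (1/4)*(-245) = -4 - 245/4 = -261/4)
p = -335 (p = -1*335 = -335)
L = 96 (L = -239 - 1*(-335) = -239 + 335 = 96)
sqrt(P(-334) + L) = sqrt(-261/4 + 96) = sqrt(123/4) = sqrt(123)/2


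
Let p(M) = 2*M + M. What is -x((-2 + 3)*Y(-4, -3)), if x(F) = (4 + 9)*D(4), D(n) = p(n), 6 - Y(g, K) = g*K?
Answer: -156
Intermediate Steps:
p(M) = 3*M
Y(g, K) = 6 - K*g (Y(g, K) = 6 - g*K = 6 - K*g)
D(n) = 3*n
x(F) = 156 (x(F) = (4 + 9)*(3*4) = 13*12 = 156)
-x((-2 + 3)*Y(-4, -3)) = -1*156 = -156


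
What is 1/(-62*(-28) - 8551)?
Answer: -1/6815 ≈ -0.00014674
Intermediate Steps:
1/(-62*(-28) - 8551) = 1/(1736 - 8551) = 1/(-6815) = -1/6815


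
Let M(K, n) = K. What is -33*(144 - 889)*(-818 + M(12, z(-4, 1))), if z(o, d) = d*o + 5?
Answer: -19815510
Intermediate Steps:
z(o, d) = 5 + d*o
-33*(144 - 889)*(-818 + M(12, z(-4, 1))) = -33*(144 - 889)*(-818 + 12) = -(-24585)*(-806) = -33*600470 = -19815510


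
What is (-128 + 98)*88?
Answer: -2640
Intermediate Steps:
(-128 + 98)*88 = -30*88 = -2640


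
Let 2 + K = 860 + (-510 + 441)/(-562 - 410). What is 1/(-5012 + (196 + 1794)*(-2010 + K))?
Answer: -162/372170819 ≈ -4.3528e-7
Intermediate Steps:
K = 278015/324 (K = -2 + (860 + (-510 + 441)/(-562 - 410)) = -2 + (860 - 69/(-972)) = -2 + (860 - 69*(-1/972)) = -2 + (860 + 23/324) = -2 + 278663/324 = 278015/324 ≈ 858.07)
1/(-5012 + (196 + 1794)*(-2010 + K)) = 1/(-5012 + (196 + 1794)*(-2010 + 278015/324)) = 1/(-5012 + 1990*(-373225/324)) = 1/(-5012 - 371358875/162) = 1/(-372170819/162) = -162/372170819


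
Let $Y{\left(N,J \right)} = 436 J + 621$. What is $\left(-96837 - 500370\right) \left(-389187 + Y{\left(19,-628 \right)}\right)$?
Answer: $395574389418$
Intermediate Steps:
$Y{\left(N,J \right)} = 621 + 436 J$
$\left(-96837 - 500370\right) \left(-389187 + Y{\left(19,-628 \right)}\right) = \left(-96837 - 500370\right) \left(-389187 + \left(621 + 436 \left(-628\right)\right)\right) = - 597207 \left(-389187 + \left(621 - 273808\right)\right) = - 597207 \left(-389187 - 273187\right) = \left(-597207\right) \left(-662374\right) = 395574389418$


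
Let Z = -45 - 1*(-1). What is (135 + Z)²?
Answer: 8281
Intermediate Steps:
Z = -44 (Z = -45 + 1 = -44)
(135 + Z)² = (135 - 44)² = 91² = 8281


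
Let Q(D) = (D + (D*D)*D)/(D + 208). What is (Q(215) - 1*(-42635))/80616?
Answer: 27973195/34100568 ≈ 0.82031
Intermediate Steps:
Q(D) = (D + D³)/(208 + D) (Q(D) = (D + D²*D)/(208 + D) = (D + D³)/(208 + D))
(Q(215) - 1*(-42635))/80616 = ((215 + 215³)/(208 + 215) - 1*(-42635))/80616 = ((215 + 9938375)/423 + 42635)*(1/80616) = ((1/423)*9938590 + 42635)*(1/80616) = (9938590/423 + 42635)*(1/80616) = (27973195/423)*(1/80616) = 27973195/34100568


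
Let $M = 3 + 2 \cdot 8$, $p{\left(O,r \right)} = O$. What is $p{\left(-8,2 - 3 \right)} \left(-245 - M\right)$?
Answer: $2112$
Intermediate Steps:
$M = 19$ ($M = 3 + 16 = 19$)
$p{\left(-8,2 - 3 \right)} \left(-245 - M\right) = - 8 \left(-245 - 19\right) = \left(-8\right) \left(-264\right) = 2112$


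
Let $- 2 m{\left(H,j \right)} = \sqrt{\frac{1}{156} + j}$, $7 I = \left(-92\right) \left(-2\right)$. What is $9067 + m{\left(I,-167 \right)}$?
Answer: $9067 - \frac{i \sqrt{1015989}}{156} \approx 9067.0 - 6.4613 i$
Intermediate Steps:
$I = \frac{184}{7}$ ($I = \frac{\left(-92\right) \left(-2\right)}{7} = \frac{1}{7} \cdot 184 = \frac{184}{7} \approx 26.286$)
$m{\left(H,j \right)} = - \frac{\sqrt{\frac{1}{156} + j}}{2}$
$9067 + m{\left(I,-167 \right)} = 9067 - \frac{\sqrt{39 + 6084 \left(-167\right)}}{156} = 9067 - \frac{\sqrt{39 - 1016028}}{156} = 9067 - \frac{\sqrt{-1015989}}{156} = 9067 - \frac{i \sqrt{1015989}}{156}$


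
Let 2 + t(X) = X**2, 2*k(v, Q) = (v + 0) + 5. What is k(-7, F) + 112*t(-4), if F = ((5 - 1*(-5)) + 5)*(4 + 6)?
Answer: 1567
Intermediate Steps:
F = 150 (F = ((5 + 5) + 5)*10 = (10 + 5)*10 = 15*10 = 150)
k(v, Q) = 5/2 + v/2 (k(v, Q) = ((v + 0) + 5)/2 = (v + 5)/2 = (5 + v)/2 = 5/2 + v/2)
t(X) = -2 + X**2
k(-7, F) + 112*t(-4) = (5/2 + (1/2)*(-7)) + 112*(-2 + (-4)**2) = (5/2 - 7/2) + 112*(-2 + 16) = -1 + 112*14 = -1 + 1568 = 1567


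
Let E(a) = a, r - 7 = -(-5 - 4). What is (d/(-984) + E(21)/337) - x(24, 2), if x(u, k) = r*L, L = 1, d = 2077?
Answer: -5985013/331608 ≈ -18.048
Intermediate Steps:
r = 16 (r = 7 - (-5 - 4) = 7 - 1*(-9) = 7 + 9 = 16)
x(u, k) = 16 (x(u, k) = 16*1 = 16)
(d/(-984) + E(21)/337) - x(24, 2) = (2077/(-984) + 21/337) - 1*16 = (2077*(-1/984) + 21*(1/337)) - 16 = (-2077/984 + 21/337) - 16 = -679285/331608 - 16 = -5985013/331608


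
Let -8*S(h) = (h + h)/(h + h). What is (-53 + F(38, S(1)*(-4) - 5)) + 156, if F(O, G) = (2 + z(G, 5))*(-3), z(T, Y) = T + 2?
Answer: 209/2 ≈ 104.50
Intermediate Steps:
z(T, Y) = 2 + T
S(h) = -⅛ (S(h) = -(h + h)/(8*(h + h)) = -2*h/(8*(2*h)) = -2*h*1/(2*h)/8 = -⅛*1 = -⅛)
F(O, G) = -12 - 3*G (F(O, G) = (2 + (2 + G))*(-3) = (4 + G)*(-3) = -12 - 3*G)
(-53 + F(38, S(1)*(-4) - 5)) + 156 = (-53 + (-12 - 3*(-⅛*(-4) - 5))) + 156 = (-53 + (-12 - 3*(½ - 5))) + 156 = (-53 + (-12 - 3*(-9/2))) + 156 = (-53 + (-12 + 27/2)) + 156 = (-53 + 3/2) + 156 = -103/2 + 156 = 209/2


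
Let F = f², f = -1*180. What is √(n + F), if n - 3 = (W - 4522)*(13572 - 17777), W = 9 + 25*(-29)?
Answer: √22058193 ≈ 4696.6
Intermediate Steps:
W = -716 (W = 9 - 725 = -716)
f = -180
n = 22025793 (n = 3 + (-716 - 4522)*(13572 - 17777) = 3 - 5238*(-4205) = 3 + 22025790 = 22025793)
F = 32400 (F = (-180)² = 32400)
√(n + F) = √(22025793 + 32400) = √22058193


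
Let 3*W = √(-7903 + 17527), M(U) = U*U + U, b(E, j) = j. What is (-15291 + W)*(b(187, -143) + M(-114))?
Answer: -194792049 + 25478*√2406/3 ≈ -1.9438e+8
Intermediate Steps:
M(U) = U + U² (M(U) = U² + U = U + U²)
W = 2*√2406/3 (W = √(-7903 + 17527)/3 = √9624/3 = (2*√2406)/3 = 2*√2406/3 ≈ 32.701)
(-15291 + W)*(b(187, -143) + M(-114)) = (-15291 + 2*√2406/3)*(-143 - 114*(1 - 114)) = (-15291 + 2*√2406/3)*(-143 - 114*(-113)) = (-15291 + 2*√2406/3)*(-143 + 12882) = (-15291 + 2*√2406/3)*12739 = -194792049 + 25478*√2406/3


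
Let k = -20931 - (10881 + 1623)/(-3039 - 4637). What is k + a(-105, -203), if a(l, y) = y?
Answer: -40553020/1919 ≈ -21132.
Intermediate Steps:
k = -40163463/1919 (k = -20931 - 12504/(-7676) = -20931 - 12504*(-1)/7676 = -20931 - 1*(-3126/1919) = -20931 + 3126/1919 = -40163463/1919 ≈ -20929.)
k + a(-105, -203) = -40163463/1919 - 203 = -40553020/1919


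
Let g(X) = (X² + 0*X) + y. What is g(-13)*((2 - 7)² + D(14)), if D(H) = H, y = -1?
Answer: 6552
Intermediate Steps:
g(X) = -1 + X² (g(X) = (X² + 0*X) - 1 = (X² + 0) - 1 = X² - 1 = -1 + X²)
g(-13)*((2 - 7)² + D(14)) = (-1 + (-13)²)*((2 - 7)² + 14) = (-1 + 169)*((-5)² + 14) = 168*(25 + 14) = 168*39 = 6552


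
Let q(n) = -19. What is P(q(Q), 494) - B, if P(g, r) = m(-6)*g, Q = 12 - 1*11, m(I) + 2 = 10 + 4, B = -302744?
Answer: 302516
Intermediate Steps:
m(I) = 12 (m(I) = -2 + (10 + 4) = -2 + 14 = 12)
Q = 1 (Q = 12 - 11 = 1)
P(g, r) = 12*g
P(q(Q), 494) - B = 12*(-19) - 1*(-302744) = -228 + 302744 = 302516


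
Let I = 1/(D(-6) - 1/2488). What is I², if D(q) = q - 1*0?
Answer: 6190144/222875041 ≈ 0.027774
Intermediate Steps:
D(q) = q (D(q) = q + 0 = q)
I = -2488/14929 (I = 1/(-6 - 1/2488) = 1/(-14929/2488) = -2488/14929 ≈ -0.16666)
I² = (-2488/14929)² = 6190144/222875041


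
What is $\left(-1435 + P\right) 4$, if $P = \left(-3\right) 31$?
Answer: $-6112$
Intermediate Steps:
$P = -93$
$\left(-1435 + P\right) 4 = \left(-1435 - 93\right) 4 = \left(-1528\right) 4 = -6112$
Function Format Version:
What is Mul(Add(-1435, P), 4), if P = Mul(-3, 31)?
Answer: -6112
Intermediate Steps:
P = -93
Mul(Add(-1435, P), 4) = Mul(Add(-1435, -93), 4) = Mul(-1528, 4) = -6112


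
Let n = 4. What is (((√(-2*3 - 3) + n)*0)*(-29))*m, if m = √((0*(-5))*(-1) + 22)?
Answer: 0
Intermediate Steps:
m = √22 (m = √(0*(-1) + 22) = √(0 + 22) = √22 ≈ 4.6904)
(((√(-2*3 - 3) + n)*0)*(-29))*m = (((√(-2*3 - 3) + 4)*0)*(-29))*√22 = (((√(-6 - 3) + 4)*0)*(-29))*√22 = (((√(-9) + 4)*0)*(-29))*√22 = (((3*I + 4)*0)*(-29))*√22 = (((4 + 3*I)*0)*(-29))*√22 = (0*(-29))*√22 = 0*√22 = 0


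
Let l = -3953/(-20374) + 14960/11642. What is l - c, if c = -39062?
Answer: 4632813531281/118597054 ≈ 39064.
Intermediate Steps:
l = 175407933/118597054 (l = -3953*(-1/20374) + 14960*(1/11642) = 3953/20374 + 7480/5821 = 175407933/118597054 ≈ 1.4790)
l - c = 175407933/118597054 - 1*(-39062) = 175407933/118597054 + 39062 = 4632813531281/118597054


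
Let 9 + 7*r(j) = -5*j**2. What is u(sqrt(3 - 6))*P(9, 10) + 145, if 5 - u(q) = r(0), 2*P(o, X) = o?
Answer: 1213/7 ≈ 173.29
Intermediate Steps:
r(j) = -9/7 - 5*j**2/7 (r(j) = -9/7 + (-5*j**2)/7 = -9/7 - 5*j**2/7)
P(o, X) = o/2
u(q) = 44/7 (u(q) = 5 - (-9/7 - 5/7*0**2) = 5 - (-9/7 - 5/7*0) = 5 - (-9/7 + 0) = 5 - 1*(-9/7) = 5 + 9/7 = 44/7)
u(sqrt(3 - 6))*P(9, 10) + 145 = 44*((1/2)*9)/7 + 145 = (44/7)*(9/2) + 145 = 198/7 + 145 = 1213/7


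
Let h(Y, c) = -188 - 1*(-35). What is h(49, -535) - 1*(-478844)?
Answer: 478691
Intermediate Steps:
h(Y, c) = -153 (h(Y, c) = -188 + 35 = -153)
h(49, -535) - 1*(-478844) = -153 - 1*(-478844) = -153 + 478844 = 478691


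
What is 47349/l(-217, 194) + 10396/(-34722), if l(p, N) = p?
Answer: -823153955/3767337 ≈ -218.50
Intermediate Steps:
47349/l(-217, 194) + 10396/(-34722) = 47349/(-217) + 10396/(-34722) = 47349*(-1/217) + 10396*(-1/34722) = -47349/217 - 5198/17361 = -823153955/3767337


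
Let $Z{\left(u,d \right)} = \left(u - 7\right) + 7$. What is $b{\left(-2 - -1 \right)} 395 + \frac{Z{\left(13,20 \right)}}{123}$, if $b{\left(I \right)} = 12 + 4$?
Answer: $\frac{777373}{123} \approx 6320.1$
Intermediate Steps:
$Z{\left(u,d \right)} = u$ ($Z{\left(u,d \right)} = \left(-7 + u\right) + 7 = u$)
$b{\left(I \right)} = 16$
$b{\left(-2 - -1 \right)} 395 + \frac{Z{\left(13,20 \right)}}{123} = 16 \cdot 395 + \frac{13}{123} = 6320 + 13 \cdot \frac{1}{123} = 6320 + \frac{13}{123} = \frac{777373}{123}$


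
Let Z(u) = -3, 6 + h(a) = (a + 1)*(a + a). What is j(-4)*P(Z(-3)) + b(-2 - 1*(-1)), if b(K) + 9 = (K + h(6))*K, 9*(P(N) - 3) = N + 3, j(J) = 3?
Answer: -77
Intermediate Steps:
h(a) = -6 + 2*a*(1 + a) (h(a) = -6 + (a + 1)*(a + a) = -6 + (1 + a)*(2*a) = -6 + 2*a*(1 + a))
P(N) = 10/3 + N/9 (P(N) = 3 + (N + 3)/9 = 3 + (3 + N)/9 = 3 + (⅓ + N/9) = 10/3 + N/9)
b(K) = -9 + K*(78 + K) (b(K) = -9 + (K + (-6 + 2*6 + 2*6²))*K = -9 + (K + (-6 + 12 + 2*36))*K = -9 + (K + (-6 + 12 + 72))*K = -9 + (K + 78)*K = -9 + (78 + K)*K = -9 + K*(78 + K))
j(-4)*P(Z(-3)) + b(-2 - 1*(-1)) = 3*(10/3 + (⅑)*(-3)) + (-9 + (-2 - 1*(-1))² + 78*(-2 - 1*(-1))) = 3*(10/3 - ⅓) + (-9 + (-2 + 1)² + 78*(-2 + 1)) = 3*3 + (-9 + (-1)² + 78*(-1)) = 9 + (-9 + 1 - 78) = 9 - 86 = -77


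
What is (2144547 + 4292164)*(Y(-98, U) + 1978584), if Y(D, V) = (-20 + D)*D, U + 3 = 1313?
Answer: 12810007523228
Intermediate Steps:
U = 1310 (U = -3 + 1313 = 1310)
Y(D, V) = D*(-20 + D)
(2144547 + 4292164)*(Y(-98, U) + 1978584) = (2144547 + 4292164)*(-98*(-20 - 98) + 1978584) = 6436711*(-98*(-118) + 1978584) = 6436711*(11564 + 1978584) = 6436711*1990148 = 12810007523228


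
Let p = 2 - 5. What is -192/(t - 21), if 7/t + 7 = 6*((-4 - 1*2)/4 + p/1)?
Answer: 6528/721 ≈ 9.0541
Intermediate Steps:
p = -3
t = -7/34 (t = 7/(-7 + 6*((-4 - 1*2)/4 - 3/1)) = 7/(-7 + 6*((-4 - 2)*(1/4) - 3*1)) = 7/(-7 + 6*(-6*1/4 - 3)) = 7/(-7 + 6*(-3/2 - 3)) = 7/(-7 + 6*(-9/2)) = 7/(-7 - 27) = 7/(-34) = 7*(-1/34) = -7/34 ≈ -0.20588)
-192/(t - 21) = -192/(-7/34 - 21) = -192/(-721/34) = -34/721*(-192) = 6528/721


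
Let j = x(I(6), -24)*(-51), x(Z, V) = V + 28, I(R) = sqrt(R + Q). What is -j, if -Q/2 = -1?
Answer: 204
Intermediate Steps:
Q = 2 (Q = -2*(-1) = 2)
I(R) = sqrt(2 + R) (I(R) = sqrt(R + 2) = sqrt(2 + R))
x(Z, V) = 28 + V
j = -204 (j = (28 - 24)*(-51) = 4*(-51) = -204)
-j = -1*(-204) = 204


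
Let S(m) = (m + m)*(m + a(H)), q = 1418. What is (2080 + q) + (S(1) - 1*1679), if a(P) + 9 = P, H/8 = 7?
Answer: 1915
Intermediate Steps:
H = 56 (H = 8*7 = 56)
a(P) = -9 + P
S(m) = 2*m*(47 + m) (S(m) = (m + m)*(m + (-9 + 56)) = (2*m)*(m + 47) = (2*m)*(47 + m) = 2*m*(47 + m))
(2080 + q) + (S(1) - 1*1679) = (2080 + 1418) + (2*1*(47 + 1) - 1*1679) = 3498 + (2*1*48 - 1679) = 3498 + (96 - 1679) = 3498 - 1583 = 1915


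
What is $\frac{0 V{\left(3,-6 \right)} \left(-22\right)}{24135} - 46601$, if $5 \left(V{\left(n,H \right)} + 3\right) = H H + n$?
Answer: $-46601$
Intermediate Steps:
$V{\left(n,H \right)} = -3 + \frac{n}{5} + \frac{H^{2}}{5}$ ($V{\left(n,H \right)} = -3 + \frac{H H + n}{5} = -3 + \frac{H^{2} + n}{5} = -3 + \frac{n + H^{2}}{5} = -3 + \left(\frac{n}{5} + \frac{H^{2}}{5}\right) = -3 + \frac{n}{5} + \frac{H^{2}}{5}$)
$\frac{0 V{\left(3,-6 \right)} \left(-22\right)}{24135} - 46601 = \frac{0 \left(-3 + \frac{1}{5} \cdot 3 + \frac{\left(-6\right)^{2}}{5}\right) \left(-22\right)}{24135} - 46601 = 0 \left(-3 + \frac{3}{5} + \frac{1}{5} \cdot 36\right) \left(-22\right) \frac{1}{24135} - 46601 = 0 \left(-3 + \frac{3}{5} + \frac{36}{5}\right) \left(-22\right) \frac{1}{24135} - 46601 = 0 \cdot \frac{24}{5} \left(-22\right) \frac{1}{24135} - 46601 = 0 \left(-22\right) \frac{1}{24135} - 46601 = 0 \cdot \frac{1}{24135} - 46601 = 0 - 46601 = -46601$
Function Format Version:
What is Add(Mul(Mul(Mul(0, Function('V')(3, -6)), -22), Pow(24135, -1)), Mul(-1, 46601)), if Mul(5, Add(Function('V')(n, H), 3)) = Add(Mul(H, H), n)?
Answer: -46601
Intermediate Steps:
Function('V')(n, H) = Add(-3, Mul(Rational(1, 5), n), Mul(Rational(1, 5), Pow(H, 2))) (Function('V')(n, H) = Add(-3, Mul(Rational(1, 5), Add(Mul(H, H), n))) = Add(-3, Mul(Rational(1, 5), Add(Pow(H, 2), n))) = Add(-3, Mul(Rational(1, 5), Add(n, Pow(H, 2)))) = Add(-3, Add(Mul(Rational(1, 5), n), Mul(Rational(1, 5), Pow(H, 2)))) = Add(-3, Mul(Rational(1, 5), n), Mul(Rational(1, 5), Pow(H, 2))))
Add(Mul(Mul(Mul(0, Function('V')(3, -6)), -22), Pow(24135, -1)), Mul(-1, 46601)) = Add(Mul(Mul(Mul(0, Add(-3, Mul(Rational(1, 5), 3), Mul(Rational(1, 5), Pow(-6, 2)))), -22), Pow(24135, -1)), Mul(-1, 46601)) = Add(Mul(Mul(Mul(0, Add(-3, Rational(3, 5), Mul(Rational(1, 5), 36))), -22), Rational(1, 24135)), -46601) = Add(Mul(Mul(Mul(0, Add(-3, Rational(3, 5), Rational(36, 5))), -22), Rational(1, 24135)), -46601) = Add(Mul(Mul(Mul(0, Rational(24, 5)), -22), Rational(1, 24135)), -46601) = Add(Mul(Mul(0, -22), Rational(1, 24135)), -46601) = Add(Mul(0, Rational(1, 24135)), -46601) = Add(0, -46601) = -46601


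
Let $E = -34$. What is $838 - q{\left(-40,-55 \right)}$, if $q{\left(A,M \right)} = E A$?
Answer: $-522$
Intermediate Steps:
$q{\left(A,M \right)} = - 34 A$
$838 - q{\left(-40,-55 \right)} = 838 - \left(-34\right) \left(-40\right) = 838 - 1360 = -522$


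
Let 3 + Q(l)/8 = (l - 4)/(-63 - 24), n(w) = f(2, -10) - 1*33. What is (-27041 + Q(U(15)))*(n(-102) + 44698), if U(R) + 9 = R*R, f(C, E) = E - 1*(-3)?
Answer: -35076640986/29 ≈ -1.2095e+9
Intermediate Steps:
f(C, E) = 3 + E (f(C, E) = E + 3 = 3 + E)
n(w) = -40 (n(w) = (3 - 10) - 1*33 = -7 - 33 = -40)
U(R) = -9 + R² (U(R) = -9 + R*R = -9 + R²)
Q(l) = -2056/87 - 8*l/87 (Q(l) = -24 + 8*((l - 4)/(-63 - 24)) = -24 + 8*((-4 + l)/(-87)) = -24 + 8*((-4 + l)*(-1/87)) = -24 + 8*(4/87 - l/87) = -24 + (32/87 - 8*l/87) = -2056/87 - 8*l/87)
(-27041 + Q(U(15)))*(n(-102) + 44698) = (-27041 + (-2056/87 - 8*(-9 + 15²)/87))*(-40 + 44698) = (-27041 + (-2056/87 - 8*(-9 + 225)/87))*44658 = (-27041 + (-2056/87 - 8/87*216))*44658 = (-27041 + (-2056/87 - 576/29))*44658 = (-27041 - 3784/87)*44658 = -2356351/87*44658 = -35076640986/29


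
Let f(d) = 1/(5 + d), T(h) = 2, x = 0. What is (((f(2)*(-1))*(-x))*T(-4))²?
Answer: 0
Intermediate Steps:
(((f(2)*(-1))*(-x))*T(-4))² = (((-1/(5 + 2))*(-1*0))*2)² = (((-1/7)*0)*2)² = ((((⅐)*(-1))*0)*2)² = (-⅐*0*2)² = (0*2)² = 0² = 0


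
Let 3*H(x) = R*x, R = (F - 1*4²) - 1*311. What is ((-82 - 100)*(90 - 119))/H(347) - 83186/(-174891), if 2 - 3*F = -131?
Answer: 8085153667/25731363048 ≈ 0.31421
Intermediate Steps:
F = 133/3 (F = ⅔ - ⅓*(-131) = ⅔ + 131/3 = 133/3 ≈ 44.333)
R = -848/3 (R = (133/3 - 1*4²) - 1*311 = (133/3 - 1*16) - 311 = (133/3 - 16) - 311 = 85/3 - 311 = -848/3 ≈ -282.67)
H(x) = -848*x/9 (H(x) = (-848*x/3)/3 = -848*x/9)
((-82 - 100)*(90 - 119))/H(347) - 83186/(-174891) = ((-82 - 100)*(90 - 119))/((-848/9*347)) - 83186/(-174891) = (-182*(-29))/(-294256/9) - 83186*(-1/174891) = 5278*(-9/294256) + 83186/174891 = -23751/147128 + 83186/174891 = 8085153667/25731363048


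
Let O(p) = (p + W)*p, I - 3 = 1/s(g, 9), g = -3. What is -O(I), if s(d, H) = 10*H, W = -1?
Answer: -49051/8100 ≈ -6.0557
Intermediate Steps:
I = 271/90 (I = 3 + 1/(10*9) = 3 + 1/90 = 271/90 ≈ 3.0111)
O(p) = p*(-1 + p) (O(p) = (p - 1)*p = (-1 + p)*p = p*(-1 + p))
-O(I) = -271*(-1 + 271/90)/90 = -271*181/(90*90) = -1*49051/8100 = -49051/8100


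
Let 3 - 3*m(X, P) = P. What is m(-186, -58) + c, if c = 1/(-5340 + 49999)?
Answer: 2724202/133977 ≈ 20.333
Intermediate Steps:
c = 1/44659 ≈ 2.2392e-5
m(X, P) = 1 - P/3
m(-186, -58) + c = (1 - 1/3*(-58)) + 1/44659 = (1 + 58/3) + 1/44659 = 61/3 + 1/44659 = 2724202/133977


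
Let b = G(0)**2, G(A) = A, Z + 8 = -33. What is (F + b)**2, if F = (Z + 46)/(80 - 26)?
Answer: 25/2916 ≈ 0.0085734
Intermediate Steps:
Z = -41 (Z = -8 - 33 = -41)
b = 0 (b = 0**2 = 0)
F = 5/54 (F = (-41 + 46)/(80 - 26) = 5/54 ≈ 0.092593)
(F + b)**2 = (5/54 + 0)**2 = (5/54)**2 = 25/2916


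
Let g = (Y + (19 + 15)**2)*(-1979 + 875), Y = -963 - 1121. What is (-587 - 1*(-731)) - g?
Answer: -1024368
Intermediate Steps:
Y = -2084
g = 1024512 (g = (-2084 + (19 + 15)**2)*(-1979 + 875) = (-2084 + 34**2)*(-1104) = (-2084 + 1156)*(-1104) = -928*(-1104) = 1024512)
(-587 - 1*(-731)) - g = (-587 - 1*(-731)) - 1*1024512 = (-587 + 731) - 1024512 = 144 - 1024512 = -1024368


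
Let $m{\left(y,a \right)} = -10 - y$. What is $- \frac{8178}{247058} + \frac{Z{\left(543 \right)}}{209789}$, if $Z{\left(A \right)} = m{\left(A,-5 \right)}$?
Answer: $- \frac{926138758}{25915025381} \approx -0.035738$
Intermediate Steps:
$Z{\left(A \right)} = -10 - A$
$- \frac{8178}{247058} + \frac{Z{\left(543 \right)}}{209789} = - \frac{8178}{247058} + \frac{-10 - 543}{209789} = \left(-8178\right) \frac{1}{247058} + \left(-10 - 543\right) \frac{1}{209789} = - \frac{4089}{123529} - \frac{553}{209789} = - \frac{926138758}{25915025381}$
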